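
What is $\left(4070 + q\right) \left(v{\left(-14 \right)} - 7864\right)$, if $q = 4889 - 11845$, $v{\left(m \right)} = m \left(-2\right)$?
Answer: $22614696$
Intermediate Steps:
$v{\left(m \right)} = - 2 m$
$q = -6956$
$\left(4070 + q\right) \left(v{\left(-14 \right)} - 7864\right) = \left(4070 - 6956\right) \left(\left(-2\right) \left(-14\right) - 7864\right) = - 2886 \left(28 - 7864\right) = \left(-2886\right) \left(-7836\right) = 22614696$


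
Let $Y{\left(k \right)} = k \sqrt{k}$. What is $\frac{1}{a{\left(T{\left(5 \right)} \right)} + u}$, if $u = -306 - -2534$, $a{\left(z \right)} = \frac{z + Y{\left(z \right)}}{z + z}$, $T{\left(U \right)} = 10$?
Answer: $\frac{8914}{19864839} - \frac{2 \sqrt{10}}{19864839} \approx 0.00044841$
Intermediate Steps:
$Y{\left(k \right)} = k^{\frac{3}{2}}$
$a{\left(z \right)} = \frac{z + z^{\frac{3}{2}}}{2 z}$ ($a{\left(z \right)} = \frac{z + z^{\frac{3}{2}}}{z + z} = \frac{z + z^{\frac{3}{2}}}{2 z}$)
$u = 2228$ ($u = -306 + 2534 = 2228$)
$\frac{1}{a{\left(T{\left(5 \right)} \right)} + u} = \frac{1}{\frac{10 + 10^{\frac{3}{2}}}{2 \cdot 10} + 2228} = \frac{1}{\frac{1}{2} \cdot \frac{1}{10} \left(10 + 10 \sqrt{10}\right) + 2228} = \frac{1}{\left(\frac{1}{2} + \frac{\sqrt{10}}{2}\right) + 2228} = \frac{1}{\frac{4457}{2} + \frac{\sqrt{10}}{2}}$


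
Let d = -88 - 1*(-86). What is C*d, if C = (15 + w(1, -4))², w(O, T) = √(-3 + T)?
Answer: -436 - 60*I*√7 ≈ -436.0 - 158.75*I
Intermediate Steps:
C = (15 + I*√7)² (C = (15 + √(-3 - 4))² = (15 + √(-7))² = (15 + I*√7)² ≈ 218.0 + 79.373*I)
d = -2 (d = -88 + 86 = -2)
C*d = (15 + I*√7)²*(-2) = -2*(15 + I*√7)²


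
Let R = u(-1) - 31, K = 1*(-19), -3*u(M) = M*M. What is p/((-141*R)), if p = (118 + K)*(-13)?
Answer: -1287/4418 ≈ -0.29131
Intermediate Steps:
u(M) = -M**2/3 (u(M) = -M*M/3 = -M**2/3)
K = -19
p = -1287 (p = (118 - 19)*(-13) = 99*(-13) = -1287)
R = -94/3 (R = -1/3*(-1)**2 - 31 = -1/3*1 - 31 = -1/3 - 31 = -94/3 ≈ -31.333)
p/((-141*R)) = -1287/((-141*(-94/3))) = -1287/4418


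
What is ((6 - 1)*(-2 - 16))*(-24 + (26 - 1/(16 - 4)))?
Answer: -345/2 ≈ -172.50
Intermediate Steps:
((6 - 1)*(-2 - 16))*(-24 + (26 - 1/(16 - 4))) = (5*(-18))*(-24 + (26 - 1/12)) = -90*(-24 + (26 - 1*1/12)) = -90*(-24 + (26 - 1/12)) = -90*(-24 + 311/12) = -90*23/12 = -345/2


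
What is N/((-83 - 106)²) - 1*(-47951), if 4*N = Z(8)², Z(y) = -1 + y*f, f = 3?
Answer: 6851431213/142884 ≈ 47951.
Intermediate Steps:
Z(y) = -1 + 3*y (Z(y) = -1 + y*3 = -1 + 3*y)
N = 529/4 (N = (-1 + 3*8)²/4 = (-1 + 24)²/4 = (¼)*23² = (¼)*529 = 529/4 ≈ 132.25)
N/((-83 - 106)²) - 1*(-47951) = 529/(4*((-83 - 106)²)) - 1*(-47951) = 529/(4*((-189)²)) + 47951 = (529/4)/35721 + 47951 = (529/4)*(1/35721) + 47951 = 529/142884 + 47951 = 6851431213/142884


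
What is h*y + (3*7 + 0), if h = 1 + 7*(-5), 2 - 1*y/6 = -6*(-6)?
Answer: 6957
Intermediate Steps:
y = -204 (y = 12 - (-36)*(-6) = 12 - 6*36 = 12 - 216 = -204)
h = -34 (h = 1 - 35 = -34)
h*y + (3*7 + 0) = -34*(-204) + (3*7 + 0) = 6936 + (21 + 0) = 6936 + 21 = 6957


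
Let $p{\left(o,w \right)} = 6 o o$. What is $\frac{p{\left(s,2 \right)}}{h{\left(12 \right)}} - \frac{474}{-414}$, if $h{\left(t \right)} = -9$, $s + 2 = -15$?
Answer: $- \frac{4405}{23} \approx -191.52$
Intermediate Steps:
$s = -17$ ($s = -2 - 15 = -17$)
$p{\left(o,w \right)} = 6 o^{2}$
$\frac{p{\left(s,2 \right)}}{h{\left(12 \right)}} - \frac{474}{-414} = \frac{6 \left(-17\right)^{2}}{-9} - \frac{474}{-414} = 6 \cdot 289 \left(- \frac{1}{9}\right) - - \frac{79}{69} = 1734 \left(- \frac{1}{9}\right) + \frac{79}{69} = - \frac{578}{3} + \frac{79}{69} = - \frac{4405}{23}$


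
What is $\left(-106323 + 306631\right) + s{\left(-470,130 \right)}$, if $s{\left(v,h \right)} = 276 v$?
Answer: $70588$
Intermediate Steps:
$\left(-106323 + 306631\right) + s{\left(-470,130 \right)} = \left(-106323 + 306631\right) + 276 \left(-470\right) = 200308 - 129720 = 70588$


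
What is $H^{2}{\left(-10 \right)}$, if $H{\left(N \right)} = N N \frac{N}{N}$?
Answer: $10000$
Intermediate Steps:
$H{\left(N \right)} = N^{2}$ ($H{\left(N \right)} = N^{2} \cdot 1 = N^{2}$)
$H^{2}{\left(-10 \right)} = \left(\left(-10\right)^{2}\right)^{2} = 100^{2} = 10000$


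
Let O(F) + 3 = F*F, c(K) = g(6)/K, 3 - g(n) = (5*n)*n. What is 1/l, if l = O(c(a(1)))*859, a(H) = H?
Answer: 1/26909034 ≈ 3.7162e-8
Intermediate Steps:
g(n) = 3 - 5*n² (g(n) = 3 - 5*n*n = 3 - 5*n²)
c(K) = -177/K (c(K) = (3 - 5*6²)/K = (3 - 5*36)/K = (3 - 180)/K = -177/K)
O(F) = -3 + F² (O(F) = -3 + F*F = -3 + F²)
l = 26909034 (l = (-3 + (-177/1)²)*859 = (-3 + (-177*1)²)*859 = (-3 + (-177)²)*859 = (-3 + 31329)*859 = 31326*859 = 26909034)
1/l = 1/26909034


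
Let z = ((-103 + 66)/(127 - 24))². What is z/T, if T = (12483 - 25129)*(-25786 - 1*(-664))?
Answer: 1369/3370403042508 ≈ 4.0618e-10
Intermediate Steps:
T = 317692812 (T = -12646*(-25786 + 664) = -12646*(-25122) = 317692812)
z = 1369/10609 (z = (-37/103)² = 1369/10609 ≈ 0.12904)
z/T = (1369/10609)/317692812 = (1369/10609)*(1/317692812) = 1369/3370403042508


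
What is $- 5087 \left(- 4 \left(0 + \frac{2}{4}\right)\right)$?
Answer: $10174$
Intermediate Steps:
$- 5087 \left(- 4 \left(0 + \frac{2}{4}\right)\right) = - 5087 \left(- 4 \left(0 + 2 \cdot \frac{1}{4}\right)\right) = - 5087 \left(- 4 \left(0 + \frac{1}{2}\right)\right) = - 5087 \left(\left(-4\right) \frac{1}{2}\right) = \left(-5087\right) \left(-2\right) = 10174$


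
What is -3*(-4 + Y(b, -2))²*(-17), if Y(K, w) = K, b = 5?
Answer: 51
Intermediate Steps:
-3*(-4 + Y(b, -2))²*(-17) = -3*(-4 + 5)²*(-17) = -3*1²*(-17) = -3*1*(-17) = -3*(-17) = 51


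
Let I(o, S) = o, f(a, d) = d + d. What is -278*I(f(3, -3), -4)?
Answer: 1668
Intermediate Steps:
f(a, d) = 2*d
-278*I(f(3, -3), -4) = -556*(-3) = -278*(-6) = 1668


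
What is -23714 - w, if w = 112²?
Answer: -36258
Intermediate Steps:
w = 12544
-23714 - w = -23714 - 1*12544 = -23714 - 12544 = -36258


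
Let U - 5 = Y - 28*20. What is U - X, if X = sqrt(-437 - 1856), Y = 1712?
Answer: 1157 - I*sqrt(2293) ≈ 1157.0 - 47.885*I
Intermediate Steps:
U = 1157 (U = 5 + (1712 - 28*20) = 5 + (1712 - 560) = 5 + 1152 = 1157)
X = I*sqrt(2293) (X = sqrt(-2293) = I*sqrt(2293) ≈ 47.885*I)
U - X = 1157 - I*sqrt(2293)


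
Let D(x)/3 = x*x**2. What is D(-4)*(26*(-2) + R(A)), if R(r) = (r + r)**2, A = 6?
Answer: -17664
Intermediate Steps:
R(r) = 4*r**2 (R(r) = (2*r)**2 = 4*r**2)
D(x) = 3*x**3 (D(x) = 3*(x*x**2) = 3*x**3)
D(-4)*(26*(-2) + R(A)) = (3*(-4)**3)*(26*(-2) + 4*6**2) = (3*(-64))*(-52 + 4*36) = -192*(-52 + 144) = -192*92 = -17664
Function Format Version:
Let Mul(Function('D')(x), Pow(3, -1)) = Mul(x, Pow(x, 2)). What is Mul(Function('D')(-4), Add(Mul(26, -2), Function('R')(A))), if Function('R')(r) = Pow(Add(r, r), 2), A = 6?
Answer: -17664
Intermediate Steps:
Function('R')(r) = Mul(4, Pow(r, 2)) (Function('R')(r) = Pow(Mul(2, r), 2) = Mul(4, Pow(r, 2)))
Function('D')(x) = Mul(3, Pow(x, 3)) (Function('D')(x) = Mul(3, Mul(x, Pow(x, 2))) = Mul(3, Pow(x, 3)))
Mul(Function('D')(-4), Add(Mul(26, -2), Function('R')(A))) = Mul(Mul(3, Pow(-4, 3)), Add(Mul(26, -2), Mul(4, Pow(6, 2)))) = Mul(Mul(3, -64), Add(-52, Mul(4, 36))) = Mul(-192, Add(-52, 144)) = Mul(-192, 92) = -17664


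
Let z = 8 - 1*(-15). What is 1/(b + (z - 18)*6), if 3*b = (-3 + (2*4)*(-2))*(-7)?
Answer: 3/223 ≈ 0.013453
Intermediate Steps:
z = 23 (z = 8 + 15 = 23)
b = 133/3 (b = ((-3 + (2*4)*(-2))*(-7))/3 = ((-3 + 8*(-2))*(-7))/3 = ((-3 - 16)*(-7))/3 = (-19*(-7))/3 = (⅓)*133 = 133/3 ≈ 44.333)
1/(b + (z - 18)*6) = 1/(133/3 + (23 - 18)*6) = 1/(133/3 + 5*6) = 1/(133/3 + 30) = 1/(223/3) = 3/223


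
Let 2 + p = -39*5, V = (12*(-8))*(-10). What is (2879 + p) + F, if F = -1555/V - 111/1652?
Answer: 212538101/79296 ≈ 2680.3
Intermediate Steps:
V = 960 (V = -96*(-10) = 960)
F = -133771/79296 (F = -1555/960 - 111/1652 = -1555*1/960 - 111*1/1652 = -311/192 - 111/1652 = -133771/79296 ≈ -1.6870)
p = -197 (p = -2 - 39*5 = -2 - 195 = -197)
(2879 + p) + F = (2879 - 197) - 133771/79296 = 2682 - 133771/79296 = 212538101/79296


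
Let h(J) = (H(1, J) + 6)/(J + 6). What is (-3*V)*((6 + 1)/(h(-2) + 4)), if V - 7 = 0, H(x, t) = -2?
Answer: -147/5 ≈ -29.400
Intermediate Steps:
h(J) = 4/(6 + J) (h(J) = (-2 + 6)/(J + 6) = 4/(6 + J))
V = 7 (V = 7 + 0 = 7)
(-3*V)*((6 + 1)/(h(-2) + 4)) = (-3*7)*((6 + 1)/(4/(6 - 2) + 4)) = -147/(4/4 + 4) = -147/(4*(¼) + 4) = -147/(1 + 4) = -147/5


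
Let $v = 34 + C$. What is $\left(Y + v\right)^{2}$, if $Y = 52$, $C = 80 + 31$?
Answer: $38809$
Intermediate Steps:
$C = 111$
$v = 145$ ($v = 34 + 111 = 145$)
$\left(Y + v\right)^{2} = \left(52 + 145\right)^{2} = 197^{2} = 38809$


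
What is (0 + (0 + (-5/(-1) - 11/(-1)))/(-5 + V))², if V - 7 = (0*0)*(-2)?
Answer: 64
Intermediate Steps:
V = 7 (V = 7 + (0*0)*(-2) = 7 + 0*(-2) = 7 + 0 = 7)
(0 + (0 + (-5/(-1) - 11/(-1)))/(-5 + V))² = (0 + (0 + (-5/(-1) - 11/(-1)))/(-5 + 7))² = (0 + (0 + (-5*(-1) - 11*(-1)))/2)² = (0 + (0 + (5 + 11))*(½))² = (0 + (0 + 16)*(½))² = (0 + 16*(½))² = (0 + 8)² = 8² = 64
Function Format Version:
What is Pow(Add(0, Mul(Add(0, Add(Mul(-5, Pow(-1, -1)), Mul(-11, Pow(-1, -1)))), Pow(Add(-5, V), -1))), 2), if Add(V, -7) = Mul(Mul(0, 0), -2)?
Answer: 64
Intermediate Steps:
V = 7 (V = Add(7, Mul(Mul(0, 0), -2)) = Add(7, Mul(0, -2)) = Add(7, 0) = 7)
Pow(Add(0, Mul(Add(0, Add(Mul(-5, Pow(-1, -1)), Mul(-11, Pow(-1, -1)))), Pow(Add(-5, V), -1))), 2) = Pow(Add(0, Mul(Add(0, Add(Mul(-5, Pow(-1, -1)), Mul(-11, Pow(-1, -1)))), Pow(Add(-5, 7), -1))), 2) = Pow(Add(0, Mul(Add(0, Add(Mul(-5, -1), Mul(-11, -1))), Pow(2, -1))), 2) = Pow(Add(0, Mul(Add(0, Add(5, 11)), Rational(1, 2))), 2) = Pow(Add(0, Mul(Add(0, 16), Rational(1, 2))), 2) = Pow(Add(0, Mul(16, Rational(1, 2))), 2) = Pow(Add(0, 8), 2) = Pow(8, 2) = 64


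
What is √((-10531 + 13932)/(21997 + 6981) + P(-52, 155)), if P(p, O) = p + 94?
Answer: √35366982506/28978 ≈ 6.4898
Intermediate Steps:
P(p, O) = 94 + p
√((-10531 + 13932)/(21997 + 6981) + P(-52, 155)) = √((-10531 + 13932)/(21997 + 6981) + (94 - 52)) = √(3401/28978 + 42) = √(1220477/28978) = √35366982506/28978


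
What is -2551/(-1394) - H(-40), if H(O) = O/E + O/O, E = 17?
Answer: 261/82 ≈ 3.1829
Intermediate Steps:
H(O) = 1 + O/17 (H(O) = O/17 + O/O = O*(1/17) + 1 = O/17 + 1 = 1 + O/17)
-2551/(-1394) - H(-40) = -2551/(-1394) - (1 + (1/17)*(-40)) = -2551*(-1/1394) - (1 - 40/17) = 2551/1394 - 1*(-23/17) = 2551/1394 + 23/17 = 261/82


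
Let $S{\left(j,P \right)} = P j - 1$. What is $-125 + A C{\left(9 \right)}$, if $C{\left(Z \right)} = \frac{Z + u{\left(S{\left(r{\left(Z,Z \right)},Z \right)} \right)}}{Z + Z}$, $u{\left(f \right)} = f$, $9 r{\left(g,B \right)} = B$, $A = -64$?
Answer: $- \frac{1669}{9} \approx -185.44$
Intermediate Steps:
$r{\left(g,B \right)} = \frac{B}{9}$
$S{\left(j,P \right)} = -1 + P j$
$C{\left(Z \right)} = \frac{-1 + Z + \frac{Z^{2}}{9}}{2 Z}$ ($C{\left(Z \right)} = \frac{Z + \left(-1 + Z \frac{Z}{9}\right)}{Z + Z} = \frac{Z + \left(-1 + \frac{Z^{2}}{9}\right)}{2 Z} = \left(-1 + Z + \frac{Z^{2}}{9}\right) \frac{1}{2 Z} = \frac{-1 + Z + \frac{Z^{2}}{9}}{2 Z}$)
$-125 + A C{\left(9 \right)} = -125 - 64 \frac{-9 + 9^{2} + 9 \cdot 9}{18 \cdot 9} = -125 - 64 \cdot \frac{1}{18} \cdot \frac{1}{9} \left(-9 + 81 + 81\right) = -125 - 64 \cdot \frac{1}{18} \cdot \frac{1}{9} \cdot 153 = -125 - \frac{544}{9} = - \frac{1669}{9}$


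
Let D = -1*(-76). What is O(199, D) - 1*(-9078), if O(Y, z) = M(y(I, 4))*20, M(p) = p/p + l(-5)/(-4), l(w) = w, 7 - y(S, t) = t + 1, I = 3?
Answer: 9123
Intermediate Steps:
y(S, t) = 6 - t (y(S, t) = 7 - (t + 1) = 7 - (1 + t) = 7 + (-1 - t) = 6 - t)
M(p) = 9/4 (M(p) = p/p - 5/(-4) = 1 - 5*(-¼) = 1 + 5/4 = 9/4)
D = 76
O(Y, z) = 45 (O(Y, z) = (9/4)*20 = 45)
O(199, D) - 1*(-9078) = 45 - 1*(-9078) = 45 + 9078 = 9123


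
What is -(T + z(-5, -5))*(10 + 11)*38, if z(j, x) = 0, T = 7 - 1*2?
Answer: -3990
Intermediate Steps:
T = 5 (T = 7 - 2 = 5)
-(T + z(-5, -5))*(10 + 11)*38 = -(5 + 0)*(10 + 11)*38 = -5*21*38 = -1*105*38 = -105*38 = -3990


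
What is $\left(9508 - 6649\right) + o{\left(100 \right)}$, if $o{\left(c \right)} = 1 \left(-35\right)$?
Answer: $2824$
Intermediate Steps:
$o{\left(c \right)} = -35$
$\left(9508 - 6649\right) + o{\left(100 \right)} = \left(9508 - 6649\right) - 35 = 2859 - 35 = 2824$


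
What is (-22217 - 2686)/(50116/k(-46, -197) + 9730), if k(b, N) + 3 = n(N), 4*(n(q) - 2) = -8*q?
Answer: -9786879/3874006 ≈ -2.5263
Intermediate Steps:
n(q) = 2 - 2*q (n(q) = 2 + (-8*q)/4 = 2 - 2*q)
k(b, N) = -1 - 2*N (k(b, N) = -3 + (2 - 2*N) = -1 - 2*N)
(-22217 - 2686)/(50116/k(-46, -197) + 9730) = (-22217 - 2686)/(50116/(-1 - 2*(-197)) + 9730) = -24903/(50116/(-1 + 394) + 9730) = -24903/(50116/393 + 9730) = -24903/3874006/393 = -24903*393/3874006 = -9786879/3874006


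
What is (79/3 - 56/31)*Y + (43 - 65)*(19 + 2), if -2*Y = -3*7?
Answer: -12677/62 ≈ -204.47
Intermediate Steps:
Y = 21/2 (Y = -(-3)*7/2 = -½*(-21) = 21/2 ≈ 10.500)
(79/3 - 56/31)*Y + (43 - 65)*(19 + 2) = (79/3 - 56/31)*(21/2) + (43 - 65)*(19 + 2) = (79*(⅓) - 56*1/31)*(21/2) - 22*21 = (79/3 - 56/31)*(21/2) - 462 = (2281/93)*(21/2) - 462 = 15967/62 - 462 = -12677/62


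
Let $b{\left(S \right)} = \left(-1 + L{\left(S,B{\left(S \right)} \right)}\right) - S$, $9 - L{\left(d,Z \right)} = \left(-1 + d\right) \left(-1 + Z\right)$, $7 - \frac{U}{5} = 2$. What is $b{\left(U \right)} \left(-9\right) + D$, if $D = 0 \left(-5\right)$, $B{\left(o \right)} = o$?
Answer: $5337$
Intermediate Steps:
$U = 25$ ($U = 35 - 10 = 25$)
$L{\left(d,Z \right)} = 9 - \left(-1 + Z\right) \left(-1 + d\right)$ ($L{\left(d,Z \right)} = 9 - \left(-1 + d\right) \left(-1 + Z\right) = 9 - \left(-1 + Z\right) \left(-1 + d\right)$)
$b{\left(S \right)} = 7 + S - S^{2}$ ($b{\left(S \right)} = \left(-1 + \left(8 + S + S - S S\right)\right) - S = \left(-1 + \left(8 + S + S - S^{2}\right)\right) - S = \left(-1 + \left(8 - S^{2} + 2 S\right)\right) - S = \left(7 - S^{2} + 2 S\right) - S = 7 + S - S^{2}$)
$D = 0$
$b{\left(U \right)} \left(-9\right) + D = \left(7 + 25 - 25^{2}\right) \left(-9\right) + 0 = \left(7 + 25 - 625\right) \left(-9\right) + 0 = \left(-593\right) \left(-9\right) + 0 = 5337 + 0 = 5337$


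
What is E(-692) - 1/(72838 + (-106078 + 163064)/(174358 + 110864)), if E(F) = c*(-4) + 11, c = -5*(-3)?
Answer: -508989039650/10387528511 ≈ -49.000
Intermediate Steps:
c = 15
E(F) = -49 (E(F) = 15*(-4) + 11 = -60 + 11 = -49)
E(-692) - 1/(72838 + (-106078 + 163064)/(174358 + 110864)) = -49 - 1/(72838 + (-106078 + 163064)/(174358 + 110864)) = -49 - 1/(72838 + 56986/285222) = -49 - 1/(72838 + 56986*(1/285222)) = -49 - 1/(72838 + 28493/142611) = -49 - 1/10387528511/142611 = -49 - 1*142611/10387528511 = -49 - 142611/10387528511 = -508989039650/10387528511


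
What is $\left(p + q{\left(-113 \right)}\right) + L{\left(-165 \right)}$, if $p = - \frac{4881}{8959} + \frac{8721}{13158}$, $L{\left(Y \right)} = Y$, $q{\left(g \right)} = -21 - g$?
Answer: $- \frac{56153705}{770474} \approx -72.882$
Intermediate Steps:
$p = \frac{90897}{770474}$ ($p = \left(-4881\right) \frac{1}{8959} + 8721 \cdot \frac{1}{13158} = - \frac{4881}{8959} + \frac{57}{86} = \frac{90897}{770474} \approx 0.11798$)
$\left(p + q{\left(-113 \right)}\right) + L{\left(-165 \right)} = \left(\frac{90897}{770474} - -92\right) - 165 = \left(\frac{90897}{770474} + \left(-21 + 113\right)\right) - 165 = \left(\frac{90897}{770474} + 92\right) - 165 = \frac{70974505}{770474} - 165 = - \frac{56153705}{770474}$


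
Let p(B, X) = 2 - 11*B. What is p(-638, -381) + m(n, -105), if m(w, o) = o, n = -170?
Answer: 6915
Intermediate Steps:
p(-638, -381) + m(n, -105) = (2 - 11*(-638)) - 105 = (2 + 7018) - 105 = 7020 - 105 = 6915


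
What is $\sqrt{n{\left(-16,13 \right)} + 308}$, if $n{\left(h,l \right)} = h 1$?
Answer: $2 \sqrt{73} \approx 17.088$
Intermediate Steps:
$n{\left(h,l \right)} = h$
$\sqrt{n{\left(-16,13 \right)} + 308} = \sqrt{-16 + 308} = \sqrt{292} = 2 \sqrt{73}$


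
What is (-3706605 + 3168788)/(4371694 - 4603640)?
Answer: 537817/231946 ≈ 2.3187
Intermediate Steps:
(-3706605 + 3168788)/(4371694 - 4603640) = -537817/(-231946) = -537817*(-1/231946) = 537817/231946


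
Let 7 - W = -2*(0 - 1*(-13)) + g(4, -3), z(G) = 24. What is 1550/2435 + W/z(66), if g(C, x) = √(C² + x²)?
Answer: 5269/2922 ≈ 1.8032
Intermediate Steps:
W = 28 (W = 7 - (-2*(0 - 1*(-13)) + √(4² + (-3)²)) = 7 - (-2*(0 + 13) + √(16 + 9)) = 7 - (-2*13 + √25) = 7 - (-26 + 5) = 7 - 1*(-21) = 7 + 21 = 28)
1550/2435 + W/z(66) = 1550/2435 + 28/24 = 1550*(1/2435) + 28*(1/24) = 310/487 + 7/6 = 5269/2922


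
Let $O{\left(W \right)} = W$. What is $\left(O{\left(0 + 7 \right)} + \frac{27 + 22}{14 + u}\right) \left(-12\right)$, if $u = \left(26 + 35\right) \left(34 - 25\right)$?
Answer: $- \frac{47880}{563} \approx -85.044$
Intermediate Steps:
$u = 549$ ($u = 61 \cdot 9 = 549$)
$\left(O{\left(0 + 7 \right)} + \frac{27 + 22}{14 + u}\right) \left(-12\right) = \left(\left(0 + 7\right) + \frac{27 + 22}{14 + 549}\right) \left(-12\right) = \left(7 + \frac{49}{563}\right) \left(-12\right) = \frac{3990}{563} \left(-12\right) = - \frac{47880}{563}$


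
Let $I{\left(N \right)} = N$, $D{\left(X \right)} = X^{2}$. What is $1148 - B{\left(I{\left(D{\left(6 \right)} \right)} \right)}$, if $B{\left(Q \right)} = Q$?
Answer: $1112$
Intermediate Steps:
$1148 - B{\left(I{\left(D{\left(6 \right)} \right)} \right)} = 1148 - 6^{2} = 1148 - 36 = 1112$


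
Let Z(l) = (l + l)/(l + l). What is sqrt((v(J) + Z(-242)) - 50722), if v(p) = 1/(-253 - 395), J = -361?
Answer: I*sqrt(65734418)/36 ≈ 225.21*I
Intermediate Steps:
Z(l) = 1 (Z(l) = (2*l)/((2*l)) = (2*l)*(1/(2*l)) = 1)
v(p) = -1/648 (v(p) = 1/(-648) = -1/648)
sqrt((v(J) + Z(-242)) - 50722) = sqrt((-1/648 + 1) - 50722) = sqrt(647/648 - 50722) = sqrt(-32867209/648) = I*sqrt(65734418)/36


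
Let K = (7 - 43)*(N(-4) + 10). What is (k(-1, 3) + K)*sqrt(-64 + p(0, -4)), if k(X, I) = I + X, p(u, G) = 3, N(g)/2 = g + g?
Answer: 218*I*sqrt(61) ≈ 1702.6*I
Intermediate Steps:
N(g) = 4*g (N(g) = 2*(g + g) = 2*(2*g) = 4*g)
K = 216 (K = (7 - 43)*(4*(-4) + 10) = -36*(-16 + 10) = -36*(-6) = 216)
(k(-1, 3) + K)*sqrt(-64 + p(0, -4)) = ((3 - 1) + 216)*sqrt(-64 + 3) = (2 + 216)*sqrt(-61) = 218*(I*sqrt(61)) = 218*I*sqrt(61)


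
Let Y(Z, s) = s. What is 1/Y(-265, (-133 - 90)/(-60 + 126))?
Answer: -66/223 ≈ -0.29596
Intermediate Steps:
1/Y(-265, (-133 - 90)/(-60 + 126)) = 1/((-133 - 90)/(-60 + 126)) = 1/(-223/66) = -66/223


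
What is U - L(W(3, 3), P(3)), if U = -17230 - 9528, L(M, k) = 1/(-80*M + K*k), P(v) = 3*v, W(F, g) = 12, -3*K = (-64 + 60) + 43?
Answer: -28818365/1077 ≈ -26758.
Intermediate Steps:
K = -13 (K = -((-64 + 60) + 43)/3 = -(-4 + 43)/3 = -⅓*39 = -13)
L(M, k) = 1/(-80*M - 13*k)
U = -26758
U - L(W(3, 3), P(3)) = -26758 - (-1)/(13*(3*3) + 80*12) = -26758 - (-1)/(13*9 + 960) = -26758 - (-1)/(117 + 960) = -26758 - (-1)/1077 = -26758 - 1*(-1/1077) = -26758 + 1/1077 = -28818365/1077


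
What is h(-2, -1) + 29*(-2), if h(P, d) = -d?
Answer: -57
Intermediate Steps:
h(-2, -1) + 29*(-2) = -1*(-1) + 29*(-2) = 1 - 58 = -57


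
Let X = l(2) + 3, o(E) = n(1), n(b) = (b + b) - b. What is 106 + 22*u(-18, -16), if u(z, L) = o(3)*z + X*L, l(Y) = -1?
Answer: -994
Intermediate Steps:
n(b) = b (n(b) = 2*b - b = b)
o(E) = 1
X = 2 (X = -1 + 3 = 2)
u(z, L) = z + 2*L (u(z, L) = 1*z + 2*L = z + 2*L)
106 + 22*u(-18, -16) = 106 + 22*(-18 + 2*(-16)) = 106 + 22*(-18 - 32) = 106 + 22*(-50) = 106 - 1100 = -994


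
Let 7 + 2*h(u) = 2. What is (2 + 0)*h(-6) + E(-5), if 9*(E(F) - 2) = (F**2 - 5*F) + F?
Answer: 2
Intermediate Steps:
h(u) = -5/2 (h(u) = -7/2 + (1/2)*2 = -7/2 + 1 = -5/2)
E(F) = 2 - 4*F/9 + F**2/9 (E(F) = 2 + ((F**2 - 5*F) + F)/9 = 2 + (F**2 - 4*F)/9 = 2 + (-4*F/9 + F**2/9) = 2 - 4*F/9 + F**2/9)
(2 + 0)*h(-6) + E(-5) = (2 + 0)*(-5/2) + (2 - 4/9*(-5) + (1/9)*(-5)**2) = 2*(-5/2) + (2 + 20/9 + (1/9)*25) = -5 + (2 + 20/9 + 25/9) = -5 + 7 = 2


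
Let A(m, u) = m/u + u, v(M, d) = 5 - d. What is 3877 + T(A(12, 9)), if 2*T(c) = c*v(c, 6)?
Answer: 23231/6 ≈ 3871.8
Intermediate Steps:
A(m, u) = u + m/u (A(m, u) = m/u + u = u + m/u)
T(c) = -c/2 (T(c) = (c*(5 - 1*6))/2 = (c*(5 - 6))/2 = (c*(-1))/2 = (-c)/2 = -c/2)
3877 + T(A(12, 9)) = 3877 - (9 + 12/9)/2 = 3877 - (9 + 12*(⅑))/2 = 3877 - (9 + 4/3)/2 = 3877 - ½*31/3 = 3877 - 31/6 = 23231/6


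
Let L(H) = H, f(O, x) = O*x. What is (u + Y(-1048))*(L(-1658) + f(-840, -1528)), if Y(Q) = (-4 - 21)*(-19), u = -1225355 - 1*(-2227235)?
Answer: 1284880785010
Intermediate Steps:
u = 1001880 (u = -1225355 + 2227235 = 1001880)
Y(Q) = 475 (Y(Q) = -25*(-19) = 475)
(u + Y(-1048))*(L(-1658) + f(-840, -1528)) = (1001880 + 475)*(-1658 - 840*(-1528)) = 1002355*(-1658 + 1283520) = 1002355*1281862 = 1284880785010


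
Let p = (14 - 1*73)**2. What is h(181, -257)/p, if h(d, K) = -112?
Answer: -112/3481 ≈ -0.032175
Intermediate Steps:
p = 3481 (p = (14 - 73)**2 = (-59)**2 = 3481)
h(181, -257)/p = -112/3481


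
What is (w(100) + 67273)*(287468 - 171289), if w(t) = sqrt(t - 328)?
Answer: 7815709867 + 232358*I*sqrt(57) ≈ 7.8157e+9 + 1.7543e+6*I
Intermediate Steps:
w(t) = sqrt(-328 + t)
(w(100) + 67273)*(287468 - 171289) = (sqrt(-328 + 100) + 67273)*(287468 - 171289) = (sqrt(-228) + 67273)*116179 = (2*I*sqrt(57) + 67273)*116179 = (67273 + 2*I*sqrt(57))*116179 = 7815709867 + 232358*I*sqrt(57)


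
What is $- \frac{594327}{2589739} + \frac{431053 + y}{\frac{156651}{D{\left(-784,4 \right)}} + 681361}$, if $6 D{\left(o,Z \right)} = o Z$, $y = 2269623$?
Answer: $\frac{10331979833799287}{2765592883081205} \approx 3.7359$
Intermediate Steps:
$D{\left(o,Z \right)} = \frac{Z o}{6}$ ($D{\left(o,Z \right)} = \frac{o Z}{6} = \frac{Z o}{6}$)
$- \frac{594327}{2589739} + \frac{431053 + y}{\frac{156651}{D{\left(-784,4 \right)}} + 681361} = - \frac{594327}{2589739} + \frac{431053 + 2269623}{\frac{156651}{\frac{1}{6} \cdot 4 \left(-784\right)} + 681361} = \left(-594327\right) \frac{1}{2589739} + \frac{2700676}{\frac{156651}{- \frac{1568}{3}} + 681361} = - \frac{594327}{2589739} + \frac{2700676}{156651 \left(- \frac{3}{1568}\right) + 681361} = - \frac{594327}{2589739} + \frac{2700676}{- \frac{469953}{1568} + 681361} = - \frac{594327}{2589739} + \frac{2700676}{\frac{1067904095}{1568}} = - \frac{594327}{2589739} + 2700676 \cdot \frac{1568}{1067904095} = - \frac{594327}{2589739} + \frac{4234659968}{1067904095} = \frac{10331979833799287}{2765592883081205}$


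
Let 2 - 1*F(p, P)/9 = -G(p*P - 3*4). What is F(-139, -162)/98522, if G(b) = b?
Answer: 101286/49261 ≈ 2.0561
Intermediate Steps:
F(p, P) = -90 + 9*P*p (F(p, P) = 18 - (-9)*(p*P - 3*4) = 18 - (-9)*(P*p - 12) = 18 - (-9)*(-12 + P*p) = 18 - 9*(12 - P*p) = 18 + (-108 + 9*P*p) = -90 + 9*P*p)
F(-139, -162)/98522 = (-90 + 9*(-162)*(-139))/98522 = (-90 + 202662)*(1/98522) = 202572*(1/98522) = 101286/49261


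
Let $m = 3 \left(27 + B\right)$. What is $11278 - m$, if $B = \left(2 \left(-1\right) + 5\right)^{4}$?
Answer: $10954$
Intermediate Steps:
$B = 81$ ($B = \left(-2 + 5\right)^{4} = 3^{4} = 81$)
$m = 324$ ($m = 3 \left(27 + 81\right) = 3 \cdot 108 = 324$)
$11278 - m = 11278 - 324 = 10954$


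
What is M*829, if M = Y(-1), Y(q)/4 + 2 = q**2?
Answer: -3316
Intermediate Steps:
Y(q) = -8 + 4*q**2
M = -4 (M = -8 + 4*(-1)**2 = -8 + 4*1 = -8 + 4 = -4)
M*829 = -4*829 = -3316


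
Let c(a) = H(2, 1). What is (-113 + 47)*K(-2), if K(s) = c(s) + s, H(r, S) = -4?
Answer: 396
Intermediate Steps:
c(a) = -4
K(s) = -4 + s
(-113 + 47)*K(-2) = (-113 + 47)*(-4 - 2) = -66*(-6) = 396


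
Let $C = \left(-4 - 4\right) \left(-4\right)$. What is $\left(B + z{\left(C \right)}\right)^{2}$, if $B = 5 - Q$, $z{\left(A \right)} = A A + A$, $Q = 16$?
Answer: $1092025$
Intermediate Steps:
$C = 32$ ($C = \left(-8\right) \left(-4\right) = 32$)
$z{\left(A \right)} = A + A^{2}$ ($z{\left(A \right)} = A^{2} + A = A + A^{2}$)
$B = -11$ ($B = 5 - 16 = -11$)
$\left(B + z{\left(C \right)}\right)^{2} = \left(-11 + 32 \left(1 + 32\right)\right)^{2} = \left(-11 + 32 \cdot 33\right)^{2} = \left(-11 + 1056\right)^{2} = 1045^{2} = 1092025$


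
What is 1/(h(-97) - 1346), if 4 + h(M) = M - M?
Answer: -1/1350 ≈ -0.00074074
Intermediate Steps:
h(M) = -4 (h(M) = -4 + (M - M) = -4 + 0 = -4)
1/(h(-97) - 1346) = 1/(-4 - 1346) = 1/(-1350) = -1/1350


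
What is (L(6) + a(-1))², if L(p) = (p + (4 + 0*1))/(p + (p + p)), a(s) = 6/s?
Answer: 2401/81 ≈ 29.642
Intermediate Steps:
L(p) = (4 + p)/(3*p) (L(p) = (p + (4 + 0))/(p + 2*p) = (p + 4)/((3*p)) = (4 + p)*(1/(3*p)) = (4 + p)/(3*p))
(L(6) + a(-1))² = ((⅓)*(4 + 6)/6 + 6/(-1))² = ((⅓)*(⅙)*10 + 6*(-1))² = (5/9 - 6)² = (-49/9)² = 2401/81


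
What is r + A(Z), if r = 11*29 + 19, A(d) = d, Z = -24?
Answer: 314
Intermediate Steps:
r = 338 (r = 319 + 19 = 338)
r + A(Z) = 338 - 24 = 314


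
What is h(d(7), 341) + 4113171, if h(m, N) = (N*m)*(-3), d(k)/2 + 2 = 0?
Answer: 4117263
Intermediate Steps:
d(k) = -4 (d(k) = -4 + 2*0 = -4 + 0 = -4)
h(m, N) = -3*N*m
h(d(7), 341) + 4113171 = -3*341*(-4) + 4113171 = 4092 + 4113171 = 4117263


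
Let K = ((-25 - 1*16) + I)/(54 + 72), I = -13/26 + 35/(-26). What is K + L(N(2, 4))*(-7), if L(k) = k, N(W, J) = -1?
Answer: 10909/1638 ≈ 6.6600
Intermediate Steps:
I = -24/13 (I = -13*1/26 + 35*(-1/26) = -½ - 35/26 = -24/13 ≈ -1.8462)
K = -557/1638 (K = ((-25 - 1*16) - 24/13)/(54 + 72) = ((-25 - 16) - 24/13)/126 = (-41 - 24/13)*(1/126) = -557/13*1/126 = -557/1638 ≈ -0.34005)
K + L(N(2, 4))*(-7) = -557/1638 - 1*(-7) = -557/1638 + 7 = 10909/1638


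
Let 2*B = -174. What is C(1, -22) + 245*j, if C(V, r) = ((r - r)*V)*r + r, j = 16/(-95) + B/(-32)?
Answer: 366521/608 ≈ 602.83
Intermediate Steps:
B = -87 (B = (½)*(-174) = -87)
j = 7753/3040 (j = 16/(-95) - 87/(-32) = 16*(-1/95) - 87*(-1/32) = -16/95 + 87/32 = 7753/3040 ≈ 2.5503)
C(V, r) = r (C(V, r) = (0*V)*r + r = 0*r + r = 0 + r = r)
C(1, -22) + 245*j = -22 + 245*(7753/3040) = -22 + 379897/608 = 366521/608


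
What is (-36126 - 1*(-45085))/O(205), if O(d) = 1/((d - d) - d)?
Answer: -1836595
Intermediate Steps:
O(d) = -1/d (O(d) = 1/(0 - d) = 1/(-d) = -1/d)
(-36126 - 1*(-45085))/O(205) = (-36126 - 1*(-45085))/((-1/205)) = (-36126 + 45085)/((-1*1/205)) = 8959/(-1/205) = 8959*(-205) = -1836595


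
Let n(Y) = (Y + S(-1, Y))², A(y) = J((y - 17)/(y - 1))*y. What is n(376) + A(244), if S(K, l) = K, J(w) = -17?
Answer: 136477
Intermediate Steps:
A(y) = -17*y
n(Y) = (-1 + Y)² (n(Y) = (Y - 1)² = (-1 + Y)²)
n(376) + A(244) = (-1 + 376)² - 17*244 = 375² - 4148 = 140625 - 4148 = 136477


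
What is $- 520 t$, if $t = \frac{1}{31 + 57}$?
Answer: $- \frac{65}{11} \approx -5.9091$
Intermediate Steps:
$t = \frac{1}{88} \approx 0.011364$
$- 520 t = \left(-520\right) \frac{1}{88} = - \frac{65}{11}$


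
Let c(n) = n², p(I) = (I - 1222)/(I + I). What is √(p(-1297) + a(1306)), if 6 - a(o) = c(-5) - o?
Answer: √8666546218/2594 ≈ 35.888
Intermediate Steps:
p(I) = (-1222 + I)/(2*I) (p(I) = (-1222 + I)/((2*I)) = (-1222 + I)*(1/(2*I)) = (-1222 + I)/(2*I))
a(o) = -19 + o (a(o) = 6 - ((-5)² - o) = 6 - (25 - o) = 6 + (-25 + o) = -19 + o)
√(p(-1297) + a(1306)) = √((½)*(-1222 - 1297)/(-1297) + (-19 + 1306)) = √((½)*(-1/1297)*(-2519) + 1287) = √(2519/2594 + 1287) = √(3340997/2594) = √8666546218/2594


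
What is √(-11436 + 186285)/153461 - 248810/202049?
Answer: -248810/202049 + √174849/153461 ≈ -1.2287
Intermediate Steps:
√(-11436 + 186285)/153461 - 248810/202049 = √174849*(1/153461) - 248810*1/202049 = √174849/153461 - 248810/202049 = -248810/202049 + √174849/153461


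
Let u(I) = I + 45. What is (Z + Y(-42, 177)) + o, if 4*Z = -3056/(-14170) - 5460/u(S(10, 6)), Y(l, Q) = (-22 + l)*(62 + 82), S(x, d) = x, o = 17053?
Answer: 608846592/77935 ≈ 7812.2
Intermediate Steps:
Y(l, Q) = -3168 + 144*l (Y(l, Q) = (-22 + l)*144 = -3168 + 144*l)
u(I) = 45 + I
Z = -1930003/77935 (Z = (-3056/(-14170) - 5460/(45 + 10))/4 = (-3056*(-1/14170) - 5460/55)/4 = (1528/7085 - 5460*1/55)/4 = (1528/7085 - 1092/11)/4 = (1/4)*(-7720012/77935) = -1930003/77935 ≈ -24.764)
(Z + Y(-42, 177)) + o = (-1930003/77935 + (-3168 + 144*(-42))) + 17053 = (-1930003/77935 + (-3168 - 6048)) + 17053 = (-1930003/77935 - 9216) + 17053 = -720178963/77935 + 17053 = 608846592/77935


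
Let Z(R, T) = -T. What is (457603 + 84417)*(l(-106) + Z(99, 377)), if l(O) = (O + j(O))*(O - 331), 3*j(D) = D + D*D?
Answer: -853857656500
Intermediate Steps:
j(D) = D/3 + D²/3 (j(D) = (D + D*D)/3 = (D + D²)/3 = D/3 + D²/3)
l(O) = (-331 + O)*(O + O*(1 + O)/3) (l(O) = (O + O*(1 + O)/3)*(O - 331) = (O + O*(1 + O)/3)*(-331 + O) = (-331 + O)*(O + O*(1 + O)/3))
(457603 + 84417)*(l(-106) + Z(99, 377)) = (457603 + 84417)*((⅓)*(-106)*(-1324 + (-106)² - 327*(-106)) - 1*377) = 542020*((⅓)*(-106)*(-1324 + 11236 + 34662) - 377) = 542020*((⅓)*(-106)*44574 - 377) = 542020*(-1574948 - 377) = 542020*(-1575325) = -853857656500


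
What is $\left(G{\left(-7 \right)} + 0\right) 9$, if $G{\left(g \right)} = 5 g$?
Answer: $-315$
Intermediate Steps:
$\left(G{\left(-7 \right)} + 0\right) 9 = \left(5 \left(-7\right) + 0\right) 9 = \left(-35 + 0\right) 9 = \left(-35\right) 9 = -315$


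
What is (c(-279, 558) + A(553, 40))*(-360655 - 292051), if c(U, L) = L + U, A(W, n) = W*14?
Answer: -5235354826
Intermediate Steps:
A(W, n) = 14*W
(c(-279, 558) + A(553, 40))*(-360655 - 292051) = ((558 - 279) + 14*553)*(-360655 - 292051) = (279 + 7742)*(-652706) = 8021*(-652706) = -5235354826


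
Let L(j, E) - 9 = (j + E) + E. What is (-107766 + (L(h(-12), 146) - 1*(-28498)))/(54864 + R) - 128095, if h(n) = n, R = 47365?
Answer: -13095102734/102229 ≈ -1.2810e+5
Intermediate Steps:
L(j, E) = 9 + j + 2*E (L(j, E) = 9 + ((j + E) + E) = 9 + ((E + j) + E) = 9 + (j + 2*E) = 9 + j + 2*E)
(-107766 + (L(h(-12), 146) - 1*(-28498)))/(54864 + R) - 128095 = (-107766 + ((9 - 12 + 2*146) - 1*(-28498)))/(54864 + 47365) - 128095 = (-107766 + ((9 - 12 + 292) + 28498))/102229 - 128095 = (-107766 + (289 + 28498))*(1/102229) - 128095 = (-107766 + 28787)*(1/102229) - 128095 = -78979*1/102229 - 128095 = -78979/102229 - 128095 = -13095102734/102229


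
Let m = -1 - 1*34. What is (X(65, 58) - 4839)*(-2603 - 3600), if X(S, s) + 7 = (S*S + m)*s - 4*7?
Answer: -1477219638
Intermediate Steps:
m = -35 (m = -1 - 34 = -35)
X(S, s) = -35 + s*(-35 + S**2) (X(S, s) = -7 + ((S*S - 35)*s - 4*7) = -7 + ((S**2 - 35)*s - 28) = -7 + ((-35 + S**2)*s - 28) = -7 + (s*(-35 + S**2) - 28) = -7 + (-28 + s*(-35 + S**2)) = -35 + s*(-35 + S**2))
(X(65, 58) - 4839)*(-2603 - 3600) = ((-35 - 35*58 + 58*65**2) - 4839)*(-2603 - 3600) = ((-35 - 2030 + 58*4225) - 4839)*(-6203) = ((-35 - 2030 + 245050) - 4839)*(-6203) = (242985 - 4839)*(-6203) = 238146*(-6203) = -1477219638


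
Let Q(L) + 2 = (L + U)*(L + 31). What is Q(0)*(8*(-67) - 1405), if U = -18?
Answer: 1086960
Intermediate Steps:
Q(L) = -2 + (-18 + L)*(31 + L) (Q(L) = -2 + (L - 18)*(L + 31) = -2 + (-18 + L)*(31 + L))
Q(0)*(8*(-67) - 1405) = (-560 + 0² + 13*0)*(8*(-67) - 1405) = (-560 + 0 + 0)*(-536 - 1405) = -560*(-1941) = 1086960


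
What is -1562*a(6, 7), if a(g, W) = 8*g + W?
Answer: -85910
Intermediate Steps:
a(g, W) = W + 8*g
-1562*a(6, 7) = -1562*(7 + 8*6) = -1562*(7 + 48) = -1562*55 = -85910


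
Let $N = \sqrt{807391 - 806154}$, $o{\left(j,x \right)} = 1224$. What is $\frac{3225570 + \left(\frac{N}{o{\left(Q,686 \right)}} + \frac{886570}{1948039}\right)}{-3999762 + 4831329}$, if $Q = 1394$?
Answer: $\frac{6283537043800}{1619924947113} + \frac{\sqrt{1237}}{1017838008} \approx 3.8789$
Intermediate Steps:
$N = \sqrt{1237} \approx 35.171$
$\frac{3225570 + \left(\frac{N}{o{\left(Q,686 \right)}} + \frac{886570}{1948039}\right)}{-3999762 + 4831329} = \frac{3225570 + \left(\frac{\sqrt{1237}}{1224} + \frac{886570}{1948039}\right)}{-3999762 + 4831329} = \frac{3225570 + \left(\sqrt{1237} \cdot \frac{1}{1224} + 886570 \cdot \frac{1}{1948039}\right)}{831567} = \left(3225570 + \left(\frac{\sqrt{1237}}{1224} + \frac{886570}{1948039}\right)\right) \frac{1}{831567} = \left(3225570 + \left(\frac{886570}{1948039} + \frac{\sqrt{1237}}{1224}\right)\right) \frac{1}{831567} = \left(\frac{6283537043800}{1948039} + \frac{\sqrt{1237}}{1224}\right) \frac{1}{831567} = \frac{6283537043800}{1619924947113} + \frac{\sqrt{1237}}{1017838008}$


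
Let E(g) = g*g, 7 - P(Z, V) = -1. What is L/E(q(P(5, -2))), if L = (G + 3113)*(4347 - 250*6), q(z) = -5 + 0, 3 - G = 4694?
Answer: -4492566/25 ≈ -1.7970e+5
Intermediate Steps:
G = -4691 (G = 3 - 1*4694 = 3 - 4694 = -4691)
P(Z, V) = 8 (P(Z, V) = 7 - 1*(-1) = 7 + 1 = 8)
q(z) = -5
E(g) = g²
L = -4492566 (L = (-4691 + 3113)*(4347 - 250*6) = -1578*(4347 - 1500) = -1578*2847 = -4492566)
L/E(q(P(5, -2))) = -4492566/((-5)²) = -4492566/25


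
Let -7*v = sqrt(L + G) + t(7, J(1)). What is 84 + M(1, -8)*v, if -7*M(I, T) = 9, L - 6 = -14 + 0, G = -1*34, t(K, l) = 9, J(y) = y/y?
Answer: 4197/49 + 9*I*sqrt(42)/49 ≈ 85.653 + 1.1903*I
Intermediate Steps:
J(y) = 1
G = -34
L = -8 (L = 6 + (-14 + 0) = 6 - 14 = -8)
M(I, T) = -9/7 (M(I, T) = -1/7*9 = -9/7)
v = -9/7 - I*sqrt(42)/7 (v = -(sqrt(-8 - 34) + 9)/7 = -(sqrt(-42) + 9)/7 = -(I*sqrt(42) + 9)/7 = -(9 + I*sqrt(42))/7 = -9/7 - I*sqrt(42)/7 ≈ -1.2857 - 0.92582*I)
84 + M(1, -8)*v = 84 - 9*(-9/7 - I*sqrt(42)/7)/7 = 84 + (81/49 + 9*I*sqrt(42)/49) = 4197/49 + 9*I*sqrt(42)/49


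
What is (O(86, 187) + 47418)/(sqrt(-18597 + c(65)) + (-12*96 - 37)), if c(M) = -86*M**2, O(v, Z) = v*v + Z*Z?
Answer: -106751987/1795668 - 89783*I*sqrt(381947)/1795668 ≈ -59.45 - 30.901*I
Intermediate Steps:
O(v, Z) = Z**2 + v**2 (O(v, Z) = v**2 + Z**2 = Z**2 + v**2)
(O(86, 187) + 47418)/(sqrt(-18597 + c(65)) + (-12*96 - 37)) = ((187**2 + 86**2) + 47418)/(sqrt(-18597 - 86*65**2) + (-12*96 - 37)) = ((34969 + 7396) + 47418)/(sqrt(-18597 - 86*4225) + (-1152 - 37)) = (42365 + 47418)/(sqrt(-18597 - 363350) - 1189) = 89783/(sqrt(-381947) - 1189) = 89783/(I*sqrt(381947) - 1189) = 89783/(-1189 + I*sqrt(381947))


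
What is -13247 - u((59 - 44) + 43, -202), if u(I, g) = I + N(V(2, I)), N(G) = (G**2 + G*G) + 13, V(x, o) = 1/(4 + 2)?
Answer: -239725/18 ≈ -13318.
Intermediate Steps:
V(x, o) = 1/6
N(G) = 13 + 2*G**2 (N(G) = (G**2 + G**2) + 13 = 2*G**2 + 13 = 13 + 2*G**2)
u(I, g) = 235/18 + I (u(I, g) = I + (13 + 2*(1/6)**2) = I + (13 + 2*(1/36)) = I + (13 + 1/18) = I + 235/18 = 235/18 + I)
-13247 - u((59 - 44) + 43, -202) = -13247 - (235/18 + ((59 - 44) + 43)) = -13247 - (235/18 + (15 + 43)) = -13247 - (235/18 + 58) = -13247 - 1*1279/18 = -13247 - 1279/18 = -239725/18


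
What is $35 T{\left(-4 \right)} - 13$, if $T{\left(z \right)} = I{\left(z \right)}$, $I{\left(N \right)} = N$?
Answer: $-153$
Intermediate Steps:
$T{\left(z \right)} = z$
$35 T{\left(-4 \right)} - 13 = 35 \left(-4\right) - 13 = -140 - 13 = -153$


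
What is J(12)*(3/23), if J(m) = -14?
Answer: -42/23 ≈ -1.8261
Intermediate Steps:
J(12)*(3/23) = -42/23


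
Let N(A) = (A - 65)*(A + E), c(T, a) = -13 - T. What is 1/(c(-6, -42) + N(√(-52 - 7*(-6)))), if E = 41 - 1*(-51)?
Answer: -1999/11990433 - 3*I*√10/3996811 ≈ -0.00016672 - 2.3736e-6*I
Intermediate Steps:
E = 92 (E = 41 + 51 = 92)
N(A) = (-65 + A)*(92 + A) (N(A) = (A - 65)*(A + 92) = (-65 + A)*(92 + A))
1/(c(-6, -42) + N(√(-52 - 7*(-6)))) = 1/((-13 - 1*(-6)) + (-5980 + (√(-52 - 7*(-6)))² + 27*√(-52 - 7*(-6)))) = 1/((-13 + 6) + (-5980 + (√(-52 + 42))² + 27*√(-52 + 42))) = 1/(-7 + (-5980 + (√(-10))² + 27*√(-10))) = 1/(-7 + (-5980 + (I*√10)² + 27*(I*√10))) = 1/(-7 + (-5980 - 10 + 27*I*√10)) = 1/(-7 + (-5990 + 27*I*√10)) = 1/(-5997 + 27*I*√10)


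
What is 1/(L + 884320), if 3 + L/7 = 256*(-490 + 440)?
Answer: 1/794699 ≈ 1.2583e-6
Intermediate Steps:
L = -89621 (L = -21 + 7*(256*(-490 + 440)) = -21 + 7*(256*(-50)) = -21 + 7*(-12800) = -21 - 89600 = -89621)
1/(L + 884320) = 1/(-89621 + 884320) = 1/794699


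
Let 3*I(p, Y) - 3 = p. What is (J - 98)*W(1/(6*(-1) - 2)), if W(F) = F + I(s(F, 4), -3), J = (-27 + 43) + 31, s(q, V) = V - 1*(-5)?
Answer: -1581/8 ≈ -197.63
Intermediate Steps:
s(q, V) = 5 + V (s(q, V) = V + 5 = 5 + V)
J = 47 (J = 16 + 31 = 47)
I(p, Y) = 1 + p/3
W(F) = 4 + F (W(F) = F + (1 + (5 + 4)/3) = F + (1 + (⅓)*9) = F + (1 + 3) = F + 4 = 4 + F)
(J - 98)*W(1/(6*(-1) - 2)) = (47 - 98)*(4 + 1/(6*(-1) - 2)) = -51*(4 + 1/(-6 - 2)) = -51*(4 + 1/(-8)) = -51*(4 - ⅛) = -51*31/8 = -1581/8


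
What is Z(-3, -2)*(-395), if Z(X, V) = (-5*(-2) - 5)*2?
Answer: -3950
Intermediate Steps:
Z(X, V) = 10 (Z(X, V) = (10 - 5)*2 = 5*2 = 10)
Z(-3, -2)*(-395) = 10*(-395) = -3950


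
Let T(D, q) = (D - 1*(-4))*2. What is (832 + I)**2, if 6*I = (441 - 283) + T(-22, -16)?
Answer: 6538249/9 ≈ 7.2647e+5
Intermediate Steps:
T(D, q) = 8 + 2*D (T(D, q) = (D + 4)*2 = (4 + D)*2 = 8 + 2*D)
I = 61/3 (I = ((441 - 283) + (8 + 2*(-22)))/6 = (158 + (8 - 44))/6 = (158 - 36)/6 = (1/6)*122 = 61/3 ≈ 20.333)
(832 + I)**2 = (832 + 61/3)**2 = (2557/3)**2 = 6538249/9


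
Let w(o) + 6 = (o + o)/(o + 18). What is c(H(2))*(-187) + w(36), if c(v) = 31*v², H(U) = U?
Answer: -69578/3 ≈ -23193.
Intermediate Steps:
w(o) = -6 + 2*o/(18 + o) (w(o) = -6 + (o + o)/(o + 18) = -6 + (2*o)/(18 + o) = -6 + 2*o/(18 + o))
c(H(2))*(-187) + w(36) = (31*2²)*(-187) + 4*(-27 - 1*36)/(18 + 36) = (31*4)*(-187) + 4*(-27 - 36)/54 = 124*(-187) + 4*(1/54)*(-63) = -23188 - 14/3 = -69578/3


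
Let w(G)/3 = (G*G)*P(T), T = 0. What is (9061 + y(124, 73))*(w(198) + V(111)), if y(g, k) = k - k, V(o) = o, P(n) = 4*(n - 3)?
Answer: -12787182213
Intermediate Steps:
P(n) = -12 + 4*n (P(n) = 4*(-3 + n) = -12 + 4*n)
w(G) = -36*G**2 (w(G) = 3*((G*G)*(-12 + 4*0)) = 3*(G**2*(-12 + 0)) = 3*(G**2*(-12)) = 3*(-12*G**2) = -36*G**2)
y(g, k) = 0
(9061 + y(124, 73))*(w(198) + V(111)) = (9061 + 0)*(-36*198**2 + 111) = 9061*(-36*39204 + 111) = 9061*(-1411344 + 111) = 9061*(-1411233) = -12787182213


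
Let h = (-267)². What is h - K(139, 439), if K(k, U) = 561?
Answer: 70728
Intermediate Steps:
h = 71289
h - K(139, 439) = 71289 - 1*561 = 71289 - 561 = 70728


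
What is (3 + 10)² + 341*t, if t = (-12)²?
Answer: 49273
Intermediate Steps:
t = 144
(3 + 10)² + 341*t = (3 + 10)² + 341*144 = 13² + 49104 = 169 + 49104 = 49273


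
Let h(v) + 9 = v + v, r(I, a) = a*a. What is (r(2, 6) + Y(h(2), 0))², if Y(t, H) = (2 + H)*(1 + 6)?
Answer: 2500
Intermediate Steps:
r(I, a) = a²
h(v) = -9 + 2*v (h(v) = -9 + (v + v) = -9 + 2*v)
Y(t, H) = 14 + 7*H (Y(t, H) = (2 + H)*7 = 14 + 7*H)
(r(2, 6) + Y(h(2), 0))² = (6² + (14 + 7*0))² = (36 + (14 + 0))² = (36 + 14)² = 50² = 2500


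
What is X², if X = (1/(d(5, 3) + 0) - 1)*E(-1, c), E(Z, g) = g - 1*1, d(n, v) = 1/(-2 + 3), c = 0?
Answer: 0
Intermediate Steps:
d(n, v) = 1 (d(n, v) = 1/1 = 1)
E(Z, g) = -1 + g (E(Z, g) = g - 1 = -1 + g)
X = 0 (X = (1/(1 + 0) - 1)*(-1 + 0) = (1/1 - 1)*(-1) = (1 - 1)*(-1) = 0*(-1) = 0)
X² = 0² = 0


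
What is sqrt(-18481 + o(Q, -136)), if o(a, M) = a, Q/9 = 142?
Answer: I*sqrt(17203) ≈ 131.16*I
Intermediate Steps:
Q = 1278 (Q = 9*142 = 1278)
sqrt(-18481 + o(Q, -136)) = sqrt(-18481 + 1278) = sqrt(-17203) = I*sqrt(17203)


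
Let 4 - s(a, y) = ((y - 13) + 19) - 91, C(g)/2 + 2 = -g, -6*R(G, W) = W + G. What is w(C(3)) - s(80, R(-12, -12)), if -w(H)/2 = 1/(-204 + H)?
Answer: -9094/107 ≈ -84.991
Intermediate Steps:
R(G, W) = -G/6 - W/6 (R(G, W) = -(W + G)/6 = -(G + W)/6 = -G/6 - W/6)
C(g) = -4 - 2*g (C(g) = -4 + 2*(-g) = -4 - 2*g)
s(a, y) = 89 - y (s(a, y) = 4 - (((y - 13) + 19) - 91) = 4 - (((-13 + y) + 19) - 91) = 4 - ((6 + y) - 91) = 4 - (-85 + y) = 4 + (85 - y) = 89 - y)
w(H) = -2/(-204 + H)
w(C(3)) - s(80, R(-12, -12)) = -2/(-204 + (-4 - 2*3)) - (89 - (-1/6*(-12) - 1/6*(-12))) = -2/(-204 + (-4 - 6)) - (89 - (2 + 2)) = -2/(-204 - 10) - (89 - 1*4) = -2/(-214) - (89 - 4) = -2*(-1/214) - 1*85 = 1/107 - 85 = -9094/107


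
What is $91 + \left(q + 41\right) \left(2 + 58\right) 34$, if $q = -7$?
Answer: $69451$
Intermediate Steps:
$91 + \left(q + 41\right) \left(2 + 58\right) 34 = 91 + \left(-7 + 41\right) \left(2 + 58\right) 34 = 91 + 34 \cdot 60 \cdot 34 = 91 + 2040 \cdot 34 = 91 + 69360 = 69451$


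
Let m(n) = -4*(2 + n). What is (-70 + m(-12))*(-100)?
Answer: 3000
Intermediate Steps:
m(n) = -8 - 4*n
(-70 + m(-12))*(-100) = (-70 + (-8 - 4*(-12)))*(-100) = (-70 + (-8 + 48))*(-100) = (-70 + 40)*(-100) = -30*(-100) = 3000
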